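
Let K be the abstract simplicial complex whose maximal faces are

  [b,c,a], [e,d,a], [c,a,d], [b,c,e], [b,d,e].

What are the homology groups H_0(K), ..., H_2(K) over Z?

We work with the vertex ordering a < b < c < d < e. The simplices of K, each written with vertices in increasing order, are:

  0-simplices (5): a, b, c, d, e
  1-simplices (10): ab, ac, ad, ae, bc, bd, be, cd, ce, de
  2-simplices (5): abc, acd, ade, bce, bde

giving chain groups C_0 ≅ Z^5, C_1 ≅ Z^10, C_2 ≅ Z^5.

The boundary map ∂_1: C_1 → C_0 sends each edge [p,q] (with p < q) to q − p. For instance
  ∂ad = d − a.
The resulting 5×10 matrix has rank 4, and its Smith normal form has invariant factors (1,1,1,1).

The boundary map ∂_2: C_2 → C_1 maps a triangle to the signed sum of its edges. For instance
  ∂abc = bc − ac + ab,
  ∂bce = ce − be + bc.
The resulting 10×5 matrix has rank 5, and its Smith normal form has invariant factors (1,1,1,1,1).

From H_k ≅ ker(∂_k) / im(∂_{k+1}) we obtain:

  H_0: rank C_0 − rank ∂_1 = 5 − 4 = 1, and the invariant factors of ∂_1 are all 1, so H_0 ≅ Z.
  H_1: rank ker ∂_1 − rank ∂_2 = (10 − 4) − 5 = 1, and the invariant factors of ∂_2 are all 1, so H_1 ≅ Z.
  H_2: rank ker ∂_2 − rank ∂_3 = (5 − 5) − 0 = 0, and there is no ∂_3, so H_2 ≅ 0.

H_0 ≅ Z,  H_1 ≅ Z,  H_2 = 0.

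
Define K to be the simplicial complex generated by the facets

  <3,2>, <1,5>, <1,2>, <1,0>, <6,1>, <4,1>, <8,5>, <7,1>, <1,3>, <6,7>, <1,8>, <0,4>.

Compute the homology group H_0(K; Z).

H_0 = Z.

Order the vertices as 0 < 1 < 2 < 3 < 4 < 5 < 6 < 7 < 8. Listing each simplex with vertices in this order, K has dimension 1 with simplices:

  0-simplices (9): [0], [1], [2], [3], [4], [5], [6], [7], [8]
  1-simplices (12): [0,1], [0,4], [1,2], [1,3], [1,4], [1,5], [1,6], [1,7], [1,8], [2,3], [5,8], [6,7]

giving chain groups C_0 ≅ Z^9, C_1 ≅ Z^12.

The boundary map ∂_1: C_1 → C_0 sends each edge [p,q] (with p < q) to q − p. For instance
  ∂[1,8] = [8] − [1].
The 9×12 boundary matrix has rank 8 and Smith normal form diag(1,1,1,1,1,1,1,1).

Reading off H_k = ker ∂_k / im ∂_{k+1}:

  H_0: rank C_0 − rank ∂_1 = 9 − 8 = 1, and the invariant factors of ∂_1 are all 1, so H_0 ≅ Z.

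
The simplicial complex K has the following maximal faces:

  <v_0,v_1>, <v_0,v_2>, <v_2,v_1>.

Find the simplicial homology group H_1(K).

H_1 = Z.

Fix the vertex order v_0 < v_1 < v_2 and write every simplex with vertices in increasing order. Then dim K = 1 and the simplices of K are:

  0-simplices (3): [v_0], [v_1], [v_2]
  1-simplices (3): [v_0,v_1], [v_0,v_2], [v_1,v_2]

Hence C_0 ≅ Z^3, C_1 ≅ Z^3.

∂_1: C_1 → C_0 maps an edge to its endpoints' difference, ∂[p,q] = q − p. For instance
  ∂[v_0,v_1] = [v_1] − [v_0].
The resulting 3×3 matrix has rank 2, and its Smith normal form has invariant factors (1,1).

Reading off H_k = ker ∂_k / im ∂_{k+1}:

  H_1: rank ker ∂_1 − rank ∂_2 = (3 − 2) − 0 = 1, and there is no ∂_2, so H_1 = Z.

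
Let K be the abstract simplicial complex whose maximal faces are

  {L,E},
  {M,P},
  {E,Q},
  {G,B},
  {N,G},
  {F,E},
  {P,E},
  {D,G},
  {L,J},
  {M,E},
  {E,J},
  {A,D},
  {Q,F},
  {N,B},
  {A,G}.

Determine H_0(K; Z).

K has 12 vertices, 15 edges.
rank ∂_0 = 0, rank ∂_1 = 10 ⇒ b_0 = 12 − 0 − 10 = 2; all invariant factors of ∂_1 are 1 so no torsion. So H_0 = Z^2.

H_0 ≅ Z^2.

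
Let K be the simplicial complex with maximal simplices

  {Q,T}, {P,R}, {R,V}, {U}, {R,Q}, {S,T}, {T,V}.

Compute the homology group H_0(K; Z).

H_0 ≅ Z^2.

Fix the vertex order P < Q < R < S < T < U < V and write every simplex with vertices in increasing order. Then dim K = 1 and the simplices of K are:

  0-simplices (7): P, Q, R, S, T, U, V
  1-simplices (6): PR, QR, QT, RV, ST, TV

giving chain groups C_0 ≅ Z^7, C_1 ≅ Z^6.

The boundary map ∂_1: C_1 → C_0 is given by ∂[p,q] = [q] − [p].
As a 7×6 matrix over Z this has rank 5, with invariant factors (1,1,1,1,1).

Computing H_k = (kernel of ∂_k) / (image of ∂_{k+1}):

  H_0: rank C_0 − rank ∂_1 = 7 − 5 = 2, and the invariant factors of ∂_1 are all 1, so H_0 = Z^2.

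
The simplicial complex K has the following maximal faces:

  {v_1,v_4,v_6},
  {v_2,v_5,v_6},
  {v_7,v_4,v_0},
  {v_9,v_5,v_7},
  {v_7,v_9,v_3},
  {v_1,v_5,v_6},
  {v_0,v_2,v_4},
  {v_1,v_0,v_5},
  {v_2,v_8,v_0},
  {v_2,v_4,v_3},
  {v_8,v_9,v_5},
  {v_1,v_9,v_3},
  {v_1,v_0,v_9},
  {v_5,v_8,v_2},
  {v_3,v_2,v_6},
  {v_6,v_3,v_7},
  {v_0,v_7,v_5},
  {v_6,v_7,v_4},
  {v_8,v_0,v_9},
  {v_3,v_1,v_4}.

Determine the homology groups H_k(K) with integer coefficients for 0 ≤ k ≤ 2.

Order the vertices as v_0 < v_1 < v_2 < v_3 < v_4 < v_5 < v_6 < v_7 < v_8 < v_9. Listing each simplex with vertices in this order, K has dimension 2 with simplices:

  0-simplices (10): [v_0], [v_1], [v_2], [v_3], [v_4], [v_5], [v_6], [v_7], [v_8], [v_9]
  1-simplices (30): (30 of them)
  2-simplices (20): (20 of them)

so the chain groups are C_0 ≅ Z^10, C_1 ≅ Z^30, C_2 ≅ Z^20.

The boundary map ∂_1: C_1 → C_0 maps an edge to its endpoints' difference, ∂[p,q] = q − p. For instance
  ∂[v_2,v_3] = [v_3] − [v_2].
This gives a 10×30 integer matrix of rank 9; reducing to Smith normal form yields diagonal entries (1,1,1,1,1,1,1,1,1).

Boundary ∂_2: C_2 → C_1 acts by ∂[p,q,r] = [q,r] − [p,r] + [p,q]. For instance
  ∂[v_0,v_1,v_9] = [v_1,v_9] − [v_0,v_9] + [v_0,v_1],
  ∂[v_0,v_8,v_9] = [v_8,v_9] − [v_0,v_9] + [v_0,v_8].
This gives a 30×20 integer matrix of rank 20; reducing to Smith normal form yields diagonal entries (1,1,1,1,1,1,1,1,1,1,1,1,1,1,1,1,1,1,1,2).

Computing H_k = (kernel of ∂_k) / (image of ∂_{k+1}):

  H_0: rank C_0 − rank ∂_1 = 10 − 9 = 1, and the invariant factors of ∂_1 are all 1, so H_0 ≅ Z.
  H_1: rank ker ∂_1 − rank ∂_2 = (30 − 9) − 20 = 1, and ∂_2 has invariant factor 2 > 1, so H_1 ≅ Z ⊕ Z_2.
  H_2: rank ker ∂_2 − rank ∂_3 = (20 − 20) − 0 = 0, and there is no ∂_3, so H_2 ≅ 0.

H_0 = Z,  H_1 = Z ⊕ Z_2,  H_2 = 0.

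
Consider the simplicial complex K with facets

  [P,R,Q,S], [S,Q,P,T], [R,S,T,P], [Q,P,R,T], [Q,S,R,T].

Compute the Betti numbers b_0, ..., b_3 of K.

b_0 = 1, b_1 = 0, b_2 = 0, b_3 = 1.

Fix the vertex order P < Q < R < S < T and write every simplex with vertices in increasing order. Then dim K = 3 and the simplices of K are:

  0-simplices (5): P, Q, R, S, T
  1-simplices (10): PQ, PR, PS, PT, QR, QS, QT, RS, RT, ST
  2-simplices (10): PQR, PQS, PQT, PRS, PRT, PST, QRS, QRT, QST, RST
  3-simplices (5): PQRS, PQRT, PQST, PRST, QRST

so the chain groups are C_0 ≅ Z^5, C_1 ≅ Z^10, C_2 ≅ Z^10, C_3 ≅ Z^5.

Boundary ∂_1: C_1 → C_0 maps an edge to its endpoints' difference, ∂[p,q] = q − p. For instance
  ∂QT = T − Q.
This gives a 5×10 integer matrix of rank 4; reducing to Smith normal form yields diagonal entries (1,1,1,1).

The boundary map ∂_2: C_2 → C_1 sends each 2-simplex [p,q,r] to [q,r] − [p,r] + [p,q]. For instance
  ∂QST = ST − QT + QS,
  ∂PST = ST − PT + PS.
The resulting 10×10 matrix has rank 6, and its Smith normal form has invariant factors (1,1,1,1,1,1).

∂_3: C_3 → C_2 sends each 3-simplex σ to the alternating sum Σ_i (−1)^i (σ with its i-th vertex removed). For instance
  ∂PQRT = QRT − PRT + PQT − PQR,
  ∂PQST = QST − PST + PQT − PQS.
This gives a 10×5 integer matrix of rank 4; reducing to Smith normal form yields diagonal entries (1,1,1,1).

From H_k ≅ ker(∂_k) / im(∂_{k+1}) we obtain:

  H_0: rank C_0 − rank ∂_1 = 5 − 4 = 1, and the invariant factors of ∂_1 are all 1, so H_0 ≅ Z.
  H_1: rank ker ∂_1 − rank ∂_2 = (10 − 4) − 6 = 0, and the invariant factors of ∂_2 are all 1, so H_1 ≅ 0.
  H_2: rank ker ∂_2 − rank ∂_3 = (10 − 6) − 4 = 0, and the invariant factors of ∂_3 are all 1, so H_2 ≅ 0.
  H_3: rank ker ∂_3 − rank ∂_4 = (5 − 4) − 0 = 1, and there is no ∂_4, so H_3 ≅ Z.

Hence the Betti numbers are b_0 = 1, b_1 = 0, b_2 = 0, b_3 = 1.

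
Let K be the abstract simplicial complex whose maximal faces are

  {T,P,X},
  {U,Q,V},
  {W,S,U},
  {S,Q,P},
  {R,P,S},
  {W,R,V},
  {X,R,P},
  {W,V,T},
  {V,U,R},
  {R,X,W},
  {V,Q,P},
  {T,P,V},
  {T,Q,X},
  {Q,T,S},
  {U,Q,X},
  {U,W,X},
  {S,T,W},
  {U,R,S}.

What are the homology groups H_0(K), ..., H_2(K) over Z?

Order the vertices as P < Q < R < S < T < U < V < W < X. Listing each simplex with vertices in this order, K has dimension 2 with simplices:

  0-simplices (9): P, Q, R, S, T, U, V, W, X
  1-simplices (27): PQ, PR, PS, PT, PV, PX, QS, QT, QU, QV, QX, RS, RU, RV, RW, RX, ST, SU, SW, TV, TW, TX, UV, UW, UX, VW, WX
  2-simplices (18): PQS, PQV, PRS, PRX, PTV, PTX, QST, QTX, QUV, QUX, RSU, RUV, RVW, RWX, STW, SUW, TVW, UWX

so the chain groups are C_0 ≅ Z^9, C_1 ≅ Z^27, C_2 ≅ Z^18.

∂_1: C_1 → C_0 sends each edge [p,q] (with p < q) to q − p.
This gives a 9×27 integer matrix of rank 8; reducing to Smith normal form yields diagonal entries (1,1,1,1,1,1,1,1).

The boundary map ∂_2: C_2 → C_1 maps a triangle to the signed sum of its edges. For instance
  ∂RUV = UV − RV + RU,
  ∂QST = ST − QT + QS.
As a 27×18 matrix over Z this has rank 18, with invariant factors (1,1,1,1,1,1,1,1,1,1,1,1,1,1,1,1,1,2).

Reading off H_k = ker ∂_k / im ∂_{k+1}:

  H_0: rank C_0 − rank ∂_1 = 9 − 8 = 1, and the invariant factors of ∂_1 are all 1, so H_0 = Z.
  H_1: rank ker ∂_1 − rank ∂_2 = (27 − 8) − 18 = 1, and ∂_2 has invariant factor 2 > 1, so H_1 = Z ⊕ Z/2.
  H_2: rank ker ∂_2 − rank ∂_3 = (18 − 18) − 0 = 0, and there is no ∂_3, so H_2 = 0.

H_0 ≅ Z,  H_1 ≅ Z ⊕ Z/2,  H_2 = 0.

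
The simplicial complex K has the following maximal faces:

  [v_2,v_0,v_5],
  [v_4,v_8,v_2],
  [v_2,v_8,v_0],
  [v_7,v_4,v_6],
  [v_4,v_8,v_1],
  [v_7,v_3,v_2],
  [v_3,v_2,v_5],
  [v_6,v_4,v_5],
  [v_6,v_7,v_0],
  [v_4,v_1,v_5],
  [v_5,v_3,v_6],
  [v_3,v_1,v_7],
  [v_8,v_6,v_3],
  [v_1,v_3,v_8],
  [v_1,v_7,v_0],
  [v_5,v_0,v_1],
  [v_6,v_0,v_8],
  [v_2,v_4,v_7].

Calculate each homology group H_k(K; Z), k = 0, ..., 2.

H_0 ≅ Z,  H_1 ≅ Z^2,  H_2 ≅ Z.

Take the total order v_0 < v_1 < v_2 < v_3 < v_4 < v_5 < v_6 < v_7 < v_8 on the vertex set. Then K (dimension 2) consists of the simplices:

  0-simplices (9): [v_0], [v_1], [v_2], [v_3], [v_4], [v_5], [v_6], [v_7], [v_8]
  1-simplices (27): (27 of them)
  2-simplices (18): (18 of them)

giving chain groups C_0 ≅ Z^9, C_1 ≅ Z^27, C_2 ≅ Z^18.

∂_1: C_1 → C_0 sends each edge [p,q] (with p < q) to q − p. For instance
  ∂[v_1,v_3] = [v_3] − [v_1].
This gives a 9×27 integer matrix of rank 8; reducing to Smith normal form yields diagonal entries (1,1,1,1,1,1,1,1).

∂_2: C_2 → C_1 sends each 2-simplex [p,q,r] to [q,r] − [p,r] + [p,q]. For instance
  ∂[v_0,v_1,v_7] = [v_1,v_7] − [v_0,v_7] + [v_0,v_1],
  ∂[v_0,v_1,v_5] = [v_1,v_5] − [v_0,v_5] + [v_0,v_1].
The 27×18 boundary matrix has rank 17 and Smith normal form diag(1,1,1,1,1,1,1,1,1,1,1,1,1,1,1,1,1).

Reading off H_k = ker ∂_k / im ∂_{k+1}:

  H_0: rank C_0 − rank ∂_1 = 9 − 8 = 1, and the invariant factors of ∂_1 are all 1, so H_0 = Z.
  H_1: rank ker ∂_1 − rank ∂_2 = (27 − 8) − 17 = 2, and the invariant factors of ∂_2 are all 1, so H_1 = Z^2.
  H_2: rank ker ∂_2 − rank ∂_3 = (18 − 17) − 0 = 1, and there is no ∂_3, so H_2 = Z.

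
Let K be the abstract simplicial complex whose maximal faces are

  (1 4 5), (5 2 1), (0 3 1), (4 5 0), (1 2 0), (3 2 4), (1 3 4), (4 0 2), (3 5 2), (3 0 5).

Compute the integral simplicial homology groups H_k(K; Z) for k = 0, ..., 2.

Order the vertices as 0 < 1 < 2 < 3 < 4 < 5. Listing each simplex with vertices in this order, K has dimension 2 with simplices:

  0-simplices (6): [0], [1], [2], [3], [4], [5]
  1-simplices (15): [0,1], [0,2], [0,3], [0,4], [0,5], [1,2], [1,3], [1,4], [1,5], [2,3], [2,4], [2,5], [3,4], [3,5], [4,5]
  2-simplices (10): [0,1,2], [0,1,3], [0,2,4], [0,3,5], [0,4,5], [1,2,5], [1,3,4], [1,4,5], [2,3,4], [2,3,5]

Hence C_0 ≅ Z^6, C_1 ≅ Z^15, C_2 ≅ Z^10.

Boundary ∂_1: C_1 → C_0 is given by ∂[p,q] = [q] − [p]. For instance
  ∂[0,2] = [2] − [0].
The 6×15 boundary matrix has rank 5 and Smith normal form diag(1,1,1,1,1).

Boundary ∂_2: C_2 → C_1 acts by ∂[p,q,r] = [q,r] − [p,r] + [p,q]. For instance
  ∂[1,4,5] = [4,5] − [1,5] + [1,4],
  ∂[0,1,3] = [1,3] − [0,3] + [0,1].
This gives a 15×10 integer matrix of rank 10; reducing to Smith normal form yields diagonal entries (1,1,1,1,1,1,1,1,1,2).

Reading off H_k = ker ∂_k / im ∂_{k+1}:

  H_0: rank C_0 − rank ∂_1 = 6 − 5 = 1, and the invariant factors of ∂_1 are all 1, so H_0 = Z.
  H_1: rank ker ∂_1 − rank ∂_2 = (15 − 5) − 10 = 0, and ∂_2 has invariant factor 2 > 1, so H_1 = Z_2.
  H_2: rank ker ∂_2 − rank ∂_3 = (10 − 10) − 0 = 0, and there is no ∂_3, so H_2 = 0.

H_0 ≅ Z,  H_1 ≅ Z_2,  H_2 = 0.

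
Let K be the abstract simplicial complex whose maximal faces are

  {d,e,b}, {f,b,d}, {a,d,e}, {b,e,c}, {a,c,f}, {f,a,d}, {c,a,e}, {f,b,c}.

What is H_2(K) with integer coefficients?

Order the vertices as a < b < c < d < e < f. Listing each simplex with vertices in this order, K has dimension 2 with simplices:

  0-simplices (6): a, b, c, d, e, f
  1-simplices (12): ac, ad, ae, af, bc, bd, be, bf, ce, cf, de, df
  2-simplices (8): ace, acf, ade, adf, bce, bcf, bde, bdf

so the chain groups are C_0 ≅ Z^6, C_1 ≅ Z^12, C_2 ≅ Z^8.

∂_1: C_1 → C_0 maps an edge to its endpoints' difference, ∂[p,q] = q − p. For instance
  ∂be = e − b.
The resulting 6×12 matrix has rank 5, and its Smith normal form has invariant factors (1,1,1,1,1).

∂_2: C_2 → C_1 maps a triangle to the signed sum of its edges. For instance
  ∂ade = de − ae + ad,
  ∂bdf = df − bf + bd.
The resulting 12×8 matrix has rank 7, and its Smith normal form has invariant factors (1,1,1,1,1,1,1).

Computing H_k = (kernel of ∂_k) / (image of ∂_{k+1}):

  H_2: rank ker ∂_2 − rank ∂_3 = (8 − 7) − 0 = 1, and there is no ∂_3, so H_2 = Z.

(K is a triangulation of the 2-sphere S^2.)

H_2 ≅ Z.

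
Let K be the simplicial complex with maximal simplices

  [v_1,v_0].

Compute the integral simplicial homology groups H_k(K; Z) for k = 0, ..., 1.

Fix the vertex order v_0 < v_1 and write every simplex with vertices in increasing order. Then dim K = 1 and the simplices of K are:

  0-simplices (2): [v_0], [v_1]
  1-simplices (1): [v_0,v_1]

Hence C_0 ≅ Z^2, C_1 ≅ Z^1.

The boundary map ∂_1: C_1 → C_0 sends each edge [p,q] (with p < q) to q − p.
The 2×1 boundary matrix has rank 1 and Smith normal form diag(1).

From H_k ≅ ker(∂_k) / im(∂_{k+1}) we obtain:

  H_0: rank C_0 − rank ∂_1 = 2 − 1 = 1, and the invariant factors of ∂_1 are all 1, so H_0 ≅ Z.
  H_1: rank ker ∂_1 − rank ∂_2 = (1 − 1) − 0 = 0, and there is no ∂_2, so H_1 ≅ 0.

As a check, the Euler characteristic is 2 − 1 = 1, which agrees with 1 − 0 = 1.

H_0 = Z,  H_1 = 0.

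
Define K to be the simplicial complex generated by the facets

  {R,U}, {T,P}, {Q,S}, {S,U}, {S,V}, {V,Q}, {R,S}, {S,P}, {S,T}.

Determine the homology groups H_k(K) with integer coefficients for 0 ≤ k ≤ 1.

Fix the vertex order P < Q < R < S < T < U < V and write every simplex with vertices in increasing order. Then dim K = 1 and the simplices of K are:

  0-simplices (7): P, Q, R, S, T, U, V
  1-simplices (9): PS, PT, QS, QV, RS, RU, ST, SU, SV

Hence C_0 ≅ Z^7, C_1 ≅ Z^9.

∂_1: C_1 → C_0 sends each edge [p,q] (with p < q) to q − p. For instance
  ∂SU = U − S.
As a 7×9 matrix over Z this has rank 6, with invariant factors (1,1,1,1,1,1).

Now H_k = ker ∂_k / im ∂_{k+1}, so:

  H_0: rank C_0 − rank ∂_1 = 7 − 6 = 1, and the invariant factors of ∂_1 are all 1, so H_0 ≅ Z.
  H_1: rank ker ∂_1 − rank ∂_2 = (9 − 6) − 0 = 3, and there is no ∂_2, so H_1 ≅ Z^3.

H_0 ≅ Z,  H_1 ≅ Z^3.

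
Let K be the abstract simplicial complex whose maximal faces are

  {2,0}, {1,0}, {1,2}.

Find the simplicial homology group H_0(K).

H_0 ≅ Z.

Take the total order 0 < 1 < 2 on the vertex set. Then K (dimension 1) consists of the simplices:

  0-simplices (3): [0], [1], [2]
  1-simplices (3): [0,1], [0,2], [1,2]

Hence C_0 ≅ Z^3, C_1 ≅ Z^3.

The boundary map ∂_1: C_1 → C_0 sends each edge [p,q] (with p < q) to q − p. For instance
  ∂[0,2] = [2] − [0].
The resulting 3×3 matrix has rank 2, and its Smith normal form has invariant factors (1,1).

Now H_k = ker ∂_k / im ∂_{k+1}, so:

  H_0: rank C_0 − rank ∂_1 = 3 − 2 = 1, and the invariant factors of ∂_1 are all 1, so H_0 = Z.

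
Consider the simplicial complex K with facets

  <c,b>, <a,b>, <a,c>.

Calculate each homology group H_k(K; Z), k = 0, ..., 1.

H_0 ≅ Z,  H_1 ≅ Z.

We work with the vertex ordering a < b < c. The simplices of K, each written with vertices in increasing order, are:

  0-simplices (3): a, b, c
  1-simplices (3): ab, ac, bc

Hence C_0 ≅ Z^3, C_1 ≅ Z^3.

The boundary map ∂_1: C_1 → C_0 sends each edge [p,q] (with p < q) to q − p. For instance
  ∂ac = c − a.
As a 3×3 matrix over Z this has rank 2, with invariant factors (1,1).

Reading off H_k = ker ∂_k / im ∂_{k+1}:

  H_0: rank C_0 − rank ∂_1 = 3 − 2 = 1, and the invariant factors of ∂_1 are all 1, so H_0 ≅ Z.
  H_1: rank ker ∂_1 − rank ∂_2 = (3 − 2) − 0 = 1, and there is no ∂_2, so H_1 ≅ Z.

(K is a triangulation of the circle S^1.)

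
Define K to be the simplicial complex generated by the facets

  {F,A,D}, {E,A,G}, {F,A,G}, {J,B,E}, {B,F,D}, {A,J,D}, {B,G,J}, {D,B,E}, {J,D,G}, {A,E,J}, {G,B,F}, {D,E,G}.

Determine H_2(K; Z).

H_2 ≅ 0.

K has 7 vertices, 18 edges, 12 triangles.
rank ∂_2 = 12, rank ∂_3 = 0 ⇒ b_2 = 12 − 12 − 0 = 0. So H_2 ≅ 0.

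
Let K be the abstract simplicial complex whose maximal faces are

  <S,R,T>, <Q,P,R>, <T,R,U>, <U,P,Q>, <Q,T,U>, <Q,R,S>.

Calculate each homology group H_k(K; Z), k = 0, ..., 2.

Fix the vertex order P < Q < R < S < T < U and write every simplex with vertices in increasing order. Then dim K = 2 and the simplices of K are:

  0-simplices (6): P, Q, R, S, T, U
  1-simplices (12): PQ, PR, PU, QR, QS, QT, QU, RS, RT, RU, ST, TU
  2-simplices (6): PQR, PQU, QRS, QTU, RST, RTU

so the chain groups are C_0 ≅ Z^6, C_1 ≅ Z^12, C_2 ≅ Z^6.

∂_1: C_1 → C_0 sends each edge [p,q] (with p < q) to q − p.
The resulting 6×12 matrix has rank 5, and its Smith normal form has invariant factors (1,1,1,1,1).

The boundary map ∂_2: C_2 → C_1 sends each 2-simplex [p,q,r] to [q,r] − [p,r] + [p,q]. For instance
  ∂QRS = RS − QS + QR,
  ∂RST = ST − RT + RS.
This gives a 12×6 integer matrix of rank 6; reducing to Smith normal form yields diagonal entries (1,1,1,1,1,1).

Now H_k = ker ∂_k / im ∂_{k+1}, so:

  H_0: rank C_0 − rank ∂_1 = 6 − 5 = 1, and the invariant factors of ∂_1 are all 1, so H_0 = Z.
  H_1: rank ker ∂_1 − rank ∂_2 = (12 − 5) − 6 = 1, and the invariant factors of ∂_2 are all 1, so H_1 = Z.
  H_2: rank ker ∂_2 − rank ∂_3 = (6 − 6) − 0 = 0, and there is no ∂_3, so H_2 = 0.

As a check, the Euler characteristic is 6 − 12 + 6 = 0, which agrees with 1 − 1 + 0 = 0.
(K is a triangulation of the cylinder S^1 x I.)

H_0 ≅ Z,  H_1 ≅ Z,  H_2 = 0.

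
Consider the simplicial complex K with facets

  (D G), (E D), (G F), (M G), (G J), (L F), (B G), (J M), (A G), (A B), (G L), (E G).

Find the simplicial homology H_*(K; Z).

H_0 ≅ Z,  H_1 ≅ Z^4.

K has 9 vertices, 12 edges.
rank ∂_0 = 0, rank ∂_1 = 8 ⇒ b_0 = 9 − 0 − 8 = 1; all invariant factors of ∂_1 are 1 so no torsion. So H_0 = Z.
rank ∂_1 = 8, rank ∂_2 = 0 ⇒ b_1 = 12 − 8 − 0 = 4. So H_1 = Z^4.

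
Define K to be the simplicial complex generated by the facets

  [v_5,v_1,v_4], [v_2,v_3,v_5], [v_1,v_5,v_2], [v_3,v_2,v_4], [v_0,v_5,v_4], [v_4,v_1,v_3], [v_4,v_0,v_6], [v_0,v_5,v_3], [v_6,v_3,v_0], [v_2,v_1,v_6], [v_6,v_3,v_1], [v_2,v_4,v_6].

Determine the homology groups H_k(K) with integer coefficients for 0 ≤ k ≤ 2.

Fix the vertex order v_0 < v_1 < v_2 < v_3 < v_4 < v_5 < v_6 and write every simplex with vertices in increasing order. Then dim K = 2 and the simplices of K are:

  0-simplices (7): [v_0], [v_1], [v_2], [v_3], [v_4], [v_5], [v_6]
  1-simplices (18): (18 of them)
  2-simplices (12): (12 of them)

so the chain groups are C_0 ≅ Z^7, C_1 ≅ Z^18, C_2 ≅ Z^12.

∂_1: C_1 → C_0 sends each edge [p,q] (with p < q) to q − p.
As a 7×18 matrix over Z this has rank 6, with invariant factors (1,1,1,1,1,1).

The boundary map ∂_2: C_2 → C_1 maps a triangle to the signed sum of its edges. For instance
  ∂[v_1,v_2,v_6] = [v_2,v_6] − [v_1,v_6] + [v_1,v_2],
  ∂[v_0,v_3,v_5] = [v_3,v_5] − [v_0,v_5] + [v_0,v_3].
The resulting 18×12 matrix has rank 12, and its Smith normal form has invariant factors (1,1,1,1,1,1,1,1,1,1,1,2).

Reading off H_k = ker ∂_k / im ∂_{k+1}:

  H_0: rank C_0 − rank ∂_1 = 7 − 6 = 1, and the invariant factors of ∂_1 are all 1, so H_0 = Z.
  H_1: rank ker ∂_1 − rank ∂_2 = (18 − 6) − 12 = 0, and ∂_2 has invariant factor 2 > 1, so H_1 = Z_2.
  H_2: rank ker ∂_2 − rank ∂_3 = (12 − 12) − 0 = 0, and there is no ∂_3, so H_2 = 0.

As a check, the Euler characteristic is 7 − 18 + 12 = 1, which agrees with 1 − 0 + 0 = 1.
(K is a triangulation of the real projective plane RP^2.)

H_0 = Z,  H_1 = Z_2,  H_2 = 0.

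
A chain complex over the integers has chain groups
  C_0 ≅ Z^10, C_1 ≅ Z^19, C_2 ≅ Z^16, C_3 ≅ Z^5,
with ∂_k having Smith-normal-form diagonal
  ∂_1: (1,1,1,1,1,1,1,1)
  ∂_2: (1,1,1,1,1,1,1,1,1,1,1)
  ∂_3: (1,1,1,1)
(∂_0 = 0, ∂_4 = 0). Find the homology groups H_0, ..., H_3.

H_0: b_0 = 10 − 0 − 8 = 2; torsion from ∂_1 factors > 1: none. So H_0 ≅ Z^2.
H_1: b_1 = 19 − 8 − 11 = 0; torsion from ∂_2 factors > 1: none. So H_1 ≅ 0.
H_2: b_2 = 16 − 11 − 4 = 1; torsion from ∂_3 factors > 1: none. So H_2 ≅ Z.
H_3: b_3 = 5 − 4 − 0 = 1; torsion from ∂_4 factors > 1: none. So H_3 ≅ Z.

H_0 ≅ Z^2,  H_1 = 0,  H_2 ≅ Z,  H_3 ≅ Z.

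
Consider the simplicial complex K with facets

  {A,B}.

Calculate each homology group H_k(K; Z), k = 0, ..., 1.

H_0 = Z,  H_1 = 0.

Fix the vertex order A < B and write every simplex with vertices in increasing order. Then dim K = 1 and the simplices of K are:

  0-simplices (2): A, B
  1-simplices (1): AB

Hence C_0 ≅ Z^2, C_1 ≅ Z^1.

∂_1: C_1 → C_0 maps an edge to its endpoints' difference, ∂[p,q] = q − p. For instance
  ∂AB = B − A.
This gives a 2×1 integer matrix of rank 1; reducing to Smith normal form yields diagonal entries (1).

Now H_k = ker ∂_k / im ∂_{k+1}, so:

  H_0: rank C_0 − rank ∂_1 = 2 − 1 = 1, and the invariant factors of ∂_1 are all 1, so H_0 = Z.
  H_1: rank ker ∂_1 − rank ∂_2 = (1 − 1) − 0 = 0, and there is no ∂_2, so H_1 = 0.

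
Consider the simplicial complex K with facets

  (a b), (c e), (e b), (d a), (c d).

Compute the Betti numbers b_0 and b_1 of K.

b_0 = 1, b_1 = 1.

We work with the vertex ordering a < b < c < d < e. The simplices of K, each written with vertices in increasing order, are:

  0-simplices (5): a, b, c, d, e
  1-simplices (5): ab, ad, be, cd, ce

so the chain groups are C_0 ≅ Z^5, C_1 ≅ Z^5.

Boundary ∂_1: C_1 → C_0 maps an edge to its endpoints' difference, ∂[p,q] = q − p. For instance
  ∂ab = b − a.
The 5×5 boundary matrix has rank 4 and Smith normal form diag(1,1,1,1).

Now H_k = ker ∂_k / im ∂_{k+1}, so:

  H_0: rank C_0 − rank ∂_1 = 5 − 4 = 1, and the invariant factors of ∂_1 are all 1, so H_0 = Z.
  H_1: rank ker ∂_1 − rank ∂_2 = (5 − 4) − 0 = 1, and there is no ∂_2, so H_1 = Z.

Hence the Betti numbers are b_0 = 1, b_1 = 1.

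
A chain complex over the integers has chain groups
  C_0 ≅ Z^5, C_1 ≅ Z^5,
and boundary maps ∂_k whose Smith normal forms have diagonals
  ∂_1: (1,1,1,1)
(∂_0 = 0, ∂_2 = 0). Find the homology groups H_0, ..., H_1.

H_0 = Z,  H_1 = Z.

H_0: b_0 = 5 − 0 − 4 = 1; torsion from ∂_1 factors > 1: none. So H_0 = Z.
H_1: b_1 = 5 − 4 − 0 = 1; torsion from ∂_2 factors > 1: none. So H_1 = Z.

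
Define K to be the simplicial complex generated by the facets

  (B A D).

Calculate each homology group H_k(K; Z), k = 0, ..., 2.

H_0 = Z,  H_1 = 0,  H_2 = 0.

Order the vertices as A < B < D. Listing each simplex with vertices in this order, K has dimension 2 with simplices:

  0-simplices (3): A, B, D
  1-simplices (3): AB, AD, BD
  2-simplices (1): ABD

Hence C_0 ≅ Z^3, C_1 ≅ Z^3, C_2 ≅ Z^1.

The boundary map ∂_1: C_1 → C_0 sends each edge [p,q] (with p < q) to q − p.
This gives a 3×3 integer matrix of rank 2; reducing to Smith normal form yields diagonal entries (1,1).

Boundary ∂_2: C_2 → C_1 sends each 2-simplex [p,q,r] to [q,r] − [p,r] + [p,q]. For instance
  ∂ABD = BD − AD + AB.
The resulting 3×1 matrix has rank 1, and its Smith normal form has invariant factors (1).

Computing H_k = (kernel of ∂_k) / (image of ∂_{k+1}):

  H_0: rank C_0 − rank ∂_1 = 3 − 2 = 1, and the invariant factors of ∂_1 are all 1, so H_0 ≅ Z.
  H_1: rank ker ∂_1 − rank ∂_2 = (3 − 2) − 1 = 0, and the invariant factors of ∂_2 are all 1, so H_1 ≅ 0.
  H_2: rank ker ∂_2 − rank ∂_3 = (1 − 1) − 0 = 0, and there is no ∂_3, so H_2 ≅ 0.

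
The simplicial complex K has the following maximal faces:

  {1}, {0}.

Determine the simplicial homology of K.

H_0 = Z^2.

Order the vertices as 0 < 1. Listing each simplex with vertices in this order, K has dimension 0 with simplices:

  0-simplices (2): [0], [1]

so the chain groups are C_0 ≅ Z^2.

Reading off H_k = ker ∂_k / im ∂_{k+1}:

  H_0: rank C_0 − rank ∂_1 = 2 − 0 = 2, and there is no ∂_1, so H_0 = Z^2.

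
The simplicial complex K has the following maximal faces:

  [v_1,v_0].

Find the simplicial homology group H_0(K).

We work with the vertex ordering v_0 < v_1. The simplices of K, each written with vertices in increasing order, are:

  0-simplices (2): [v_0], [v_1]
  1-simplices (1): [v_0,v_1]

giving chain groups C_0 ≅ Z^2, C_1 ≅ Z^1.

The boundary map ∂_1: C_1 → C_0 is given by ∂[p,q] = [q] − [p].
As a 2×1 matrix over Z this has rank 1, with invariant factors (1).

Computing H_k = (kernel of ∂_k) / (image of ∂_{k+1}):

  H_0: rank C_0 − rank ∂_1 = 2 − 1 = 1, and the invariant factors of ∂_1 are all 1, so H_0 = Z.

(K is a triangulation of the 1-simplex.)

H_0 ≅ Z.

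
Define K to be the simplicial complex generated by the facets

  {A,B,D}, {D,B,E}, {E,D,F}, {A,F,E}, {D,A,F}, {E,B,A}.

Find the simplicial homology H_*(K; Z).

Order the vertices as A < B < D < E < F. Listing each simplex with vertices in this order, K has dimension 2 with simplices:

  0-simplices (5): A, B, D, E, F
  1-simplices (9): AB, AD, AE, AF, BD, BE, DE, DF, EF
  2-simplices (6): ABD, ABE, ADF, AEF, BDE, DEF

giving chain groups C_0 ≅ Z^5, C_1 ≅ Z^9, C_2 ≅ Z^6.

Boundary ∂_1: C_1 → C_0 is given by ∂[p,q] = [q] − [p]. For instance
  ∂DF = F − D.
As a 5×9 matrix over Z this has rank 4, with invariant factors (1,1,1,1).

The boundary map ∂_2: C_2 → C_1 acts by ∂[p,q,r] = [q,r] − [p,r] + [p,q]. For instance
  ∂DEF = EF − DF + DE,
  ∂ADF = DF − AF + AD.
As a 9×6 matrix over Z this has rank 5, with invariant factors (1,1,1,1,1).

Computing H_k = (kernel of ∂_k) / (image of ∂_{k+1}):

  H_0: rank C_0 − rank ∂_1 = 5 − 4 = 1, and the invariant factors of ∂_1 are all 1, so H_0 = Z.
  H_1: rank ker ∂_1 − rank ∂_2 = (9 − 4) − 5 = 0, and the invariant factors of ∂_2 are all 1, so H_1 = 0.
  H_2: rank ker ∂_2 − rank ∂_3 = (6 − 5) − 0 = 1, and there is no ∂_3, so H_2 = Z.

H_0 = Z,  H_1 = 0,  H_2 = Z.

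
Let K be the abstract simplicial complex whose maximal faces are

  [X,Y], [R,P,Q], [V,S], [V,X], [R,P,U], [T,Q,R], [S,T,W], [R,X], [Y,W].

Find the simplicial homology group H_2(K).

Take the total order P < Q < R < S < T < U < V < W < X < Y on the vertex set. Then K (dimension 2) consists of the simplices:

  0-simplices (10): P, Q, R, S, T, U, V, W, X, Y
  1-simplices (15): PQ, PR, PU, QR, QT, RT, RU, RX, ST, SV, SW, TW, VX, WY, XY
  2-simplices (4): PQR, PRU, QRT, STW

Hence C_0 ≅ Z^10, C_1 ≅ Z^15, C_2 ≅ Z^4.

Boundary ∂_1: C_1 → C_0 is given by ∂[p,q] = [q] − [p]. For instance
  ∂RU = U − R.
As a 10×15 matrix over Z this has rank 9, with invariant factors (1,1,1,1,1,1,1,1,1).

∂_2: C_2 → C_1 maps a triangle to the signed sum of its edges. For instance
  ∂QRT = RT − QT + QR,
  ∂PQR = QR − PR + PQ.
As a 15×4 matrix over Z this has rank 4, with invariant factors (1,1,1,1).

Now H_k = ker ∂_k / im ∂_{k+1}, so:

  H_2: rank ker ∂_2 − rank ∂_3 = (4 − 4) − 0 = 0, and there is no ∂_3, so H_2 = 0.

H_2 = 0.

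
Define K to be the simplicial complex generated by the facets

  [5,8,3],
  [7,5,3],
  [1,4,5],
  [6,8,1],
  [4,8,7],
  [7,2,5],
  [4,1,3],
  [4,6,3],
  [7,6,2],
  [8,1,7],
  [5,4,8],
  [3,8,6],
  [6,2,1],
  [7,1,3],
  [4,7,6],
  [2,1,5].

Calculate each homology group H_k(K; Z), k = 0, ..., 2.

Take the total order 1 < 2 < 3 < 4 < 5 < 6 < 7 < 8 on the vertex set. Then K (dimension 2) consists of the simplices:

  0-simplices (8): [1], [2], [3], [4], [5], [6], [7], [8]
  1-simplices (24): (24 of them)
  2-simplices (16): [1,2,5], [1,2,6], [1,3,4], [1,3,7], [1,4,5], [1,6,8], [1,7,8], [2,5,7], [2,6,7], [3,4,6], [3,5,7], [3,5,8], [3,6,8], [4,5,8], [4,6,7], [4,7,8]

Hence C_0 ≅ Z^8, C_1 ≅ Z^24, C_2 ≅ Z^16.

Boundary ∂_1: C_1 → C_0 sends each edge [p,q] (with p < q) to q − p.
The resulting 8×24 matrix has rank 7, and its Smith normal form has invariant factors (1,1,1,1,1,1,1).

Boundary ∂_2: C_2 → C_1 sends each 2-simplex [p,q,r] to [q,r] − [p,r] + [p,q]. For instance
  ∂[3,4,6] = [4,6] − [3,6] + [3,4],
  ∂[1,7,8] = [7,8] − [1,8] + [1,7].
The 24×16 boundary matrix has rank 15 and Smith normal form diag(1,1,1,1,1,1,1,1,1,1,1,1,1,1,1).

From H_k ≅ ker(∂_k) / im(∂_{k+1}) we obtain:

  H_0: rank C_0 − rank ∂_1 = 8 − 7 = 1, and the invariant factors of ∂_1 are all 1, so H_0 ≅ Z.
  H_1: rank ker ∂_1 − rank ∂_2 = (24 − 7) − 15 = 2, and the invariant factors of ∂_2 are all 1, so H_1 ≅ Z^2.
  H_2: rank ker ∂_2 − rank ∂_3 = (16 − 15) − 0 = 1, and there is no ∂_3, so H_2 ≅ Z.

As a check, the Euler characteristic is 8 − 24 + 16 = 0, which agrees with 1 − 2 + 1 = 0.

H_0 = Z,  H_1 = Z^2,  H_2 = Z.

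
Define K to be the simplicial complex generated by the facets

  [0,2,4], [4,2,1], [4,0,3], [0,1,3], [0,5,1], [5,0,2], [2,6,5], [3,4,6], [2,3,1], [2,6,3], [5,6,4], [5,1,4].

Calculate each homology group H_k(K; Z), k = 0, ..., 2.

Take the total order 0 < 1 < 2 < 3 < 4 < 5 < 6 on the vertex set. Then K (dimension 2) consists of the simplices:

  0-simplices (7): [0], [1], [2], [3], [4], [5], [6]
  1-simplices (18): [0,1], [0,2], [0,3], [0,4], [0,5], [1,2], [1,3], [1,4], [1,5], [2,3], [2,4], [2,5], [2,6], [3,4], [3,6], [4,5], [4,6], [5,6]
  2-simplices (12): [0,1,3], [0,1,5], [0,2,4], [0,2,5], [0,3,4], [1,2,3], [1,2,4], [1,4,5], [2,3,6], [2,5,6], [3,4,6], [4,5,6]

giving chain groups C_0 ≅ Z^7, C_1 ≅ Z^18, C_2 ≅ Z^12.

∂_1: C_1 → C_0 maps an edge to its endpoints' difference, ∂[p,q] = q − p.
The 7×18 boundary matrix has rank 6 and Smith normal form diag(1,1,1,1,1,1).

Boundary ∂_2: C_2 → C_1 maps a triangle to the signed sum of its edges. For instance
  ∂[0,2,5] = [2,5] − [0,5] + [0,2],
  ∂[2,5,6] = [5,6] − [2,6] + [2,5].
The 18×12 boundary matrix has rank 12 and Smith normal form diag(1,1,1,1,1,1,1,1,1,1,1,2).

Reading off H_k = ker ∂_k / im ∂_{k+1}:

  H_0: rank C_0 − rank ∂_1 = 7 − 6 = 1, and the invariant factors of ∂_1 are all 1, so H_0 ≅ Z.
  H_1: rank ker ∂_1 − rank ∂_2 = (18 − 6) − 12 = 0, and ∂_2 has invariant factor 2 > 1, so H_1 ≅ Z/2.
  H_2: rank ker ∂_2 − rank ∂_3 = (12 − 12) − 0 = 0, and there is no ∂_3, so H_2 ≅ 0.

(K is a triangulation of the real projective plane RP^2.)

H_0 ≅ Z,  H_1 ≅ Z/2,  H_2 = 0.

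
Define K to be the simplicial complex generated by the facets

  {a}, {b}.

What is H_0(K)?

K has 2 vertices.
rank ∂_0 = 0, rank ∂_1 = 0 ⇒ b_0 = 2 − 0 − 0 = 2. So H_0 = Z^2.

H_0 = Z^2.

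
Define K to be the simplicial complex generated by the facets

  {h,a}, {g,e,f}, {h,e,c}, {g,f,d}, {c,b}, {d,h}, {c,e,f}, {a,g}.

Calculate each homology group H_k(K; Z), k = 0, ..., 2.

H_0 = Z,  H_1 = Z^2,  H_2 = 0.

Fix the vertex order a < b < c < d < e < f < g < h and write every simplex with vertices in increasing order. Then dim K = 2 and the simplices of K are:

  0-simplices (8): a, b, c, d, e, f, g, h
  1-simplices (13): ag, ah, bc, ce, cf, ch, df, dg, dh, ef, eg, eh, fg
  2-simplices (4): cef, ceh, dfg, efg

Hence C_0 ≅ Z^8, C_1 ≅ Z^13, C_2 ≅ Z^4.

∂_1: C_1 → C_0 is given by ∂[p,q] = [q] − [p]. For instance
  ∂fg = g − f.
The 8×13 boundary matrix has rank 7 and Smith normal form diag(1,1,1,1,1,1,1).

∂_2: C_2 → C_1 maps a triangle to the signed sum of its edges. For instance
  ∂efg = fg − eg + ef,
  ∂cef = ef − cf + ce.
The 13×4 boundary matrix has rank 4 and Smith normal form diag(1,1,1,1).

Computing H_k = (kernel of ∂_k) / (image of ∂_{k+1}):

  H_0: rank C_0 − rank ∂_1 = 8 − 7 = 1, and the invariant factors of ∂_1 are all 1, so H_0 = Z.
  H_1: rank ker ∂_1 − rank ∂_2 = (13 − 7) − 4 = 2, and the invariant factors of ∂_2 are all 1, so H_1 = Z^2.
  H_2: rank ker ∂_2 − rank ∂_3 = (4 − 4) − 0 = 0, and there is no ∂_3, so H_2 = 0.

As a check, the Euler characteristic is 8 − 13 + 4 = -1, which agrees with 1 − 2 + 0 = -1.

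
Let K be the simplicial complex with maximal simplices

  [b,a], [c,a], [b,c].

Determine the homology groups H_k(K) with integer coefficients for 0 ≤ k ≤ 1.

H_0 = Z,  H_1 = Z.

K has 3 vertices, 3 edges.
rank ∂_0 = 0, rank ∂_1 = 2 ⇒ b_0 = 3 − 0 − 2 = 1; all invariant factors of ∂_1 are 1 so no torsion. So H_0 = Z.
rank ∂_1 = 2, rank ∂_2 = 0 ⇒ b_1 = 3 − 2 − 0 = 1. So H_1 = Z.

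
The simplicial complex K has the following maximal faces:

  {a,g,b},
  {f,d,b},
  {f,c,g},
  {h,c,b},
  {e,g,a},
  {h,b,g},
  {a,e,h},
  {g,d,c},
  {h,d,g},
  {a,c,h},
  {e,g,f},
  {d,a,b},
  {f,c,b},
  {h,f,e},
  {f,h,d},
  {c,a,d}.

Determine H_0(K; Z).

Fix the vertex order a < b < c < d < e < f < g < h and write every simplex with vertices in increasing order. Then dim K = 2 and the simplices of K are:

  0-simplices (8): a, b, c, d, e, f, g, h
  1-simplices (24): ab, ac, ad, ae, ag, ah, bc, bd, bf, bg, bh, cd, cf, cg, ch, df, dg, dh, ef, eg, eh, fg, fh, gh
  2-simplices (16): abd, abg, acd, ach, aeg, aeh, bcf, bch, bdf, bgh, cdg, cfg, dfh, dgh, efg, efh

Hence C_0 ≅ Z^8, C_1 ≅ Z^24, C_2 ≅ Z^16.

The boundary map ∂_1: C_1 → C_0 sends each edge [p,q] (with p < q) to q − p. For instance
  ∂dg = g − d.
The 8×24 boundary matrix has rank 7 and Smith normal form diag(1,1,1,1,1,1,1).

The boundary map ∂_2: C_2 → C_1 acts by ∂[p,q,r] = [q,r] − [p,r] + [p,q]. For instance
  ∂efg = fg − eg + ef,
  ∂bgh = gh − bh + bg.
The 24×16 boundary matrix has rank 15 and Smith normal form diag(1,1,1,1,1,1,1,1,1,1,1,1,1,1,1).

Computing H_k = (kernel of ∂_k) / (image of ∂_{k+1}):

  H_0: rank C_0 − rank ∂_1 = 8 − 7 = 1, and the invariant factors of ∂_1 are all 1, so H_0 = Z.

H_0 = Z.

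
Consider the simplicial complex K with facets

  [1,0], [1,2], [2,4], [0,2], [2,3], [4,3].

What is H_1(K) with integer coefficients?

Order the vertices as 0 < 1 < 2 < 3 < 4. Listing each simplex with vertices in this order, K has dimension 1 with simplices:

  0-simplices (5): [0], [1], [2], [3], [4]
  1-simplices (6): [0,1], [0,2], [1,2], [2,3], [2,4], [3,4]

giving chain groups C_0 ≅ Z^5, C_1 ≅ Z^6.

∂_1: C_1 → C_0 is given by ∂[p,q] = [q] − [p]. For instance
  ∂[3,4] = [4] − [3].
As a 5×6 matrix over Z this has rank 4, with invariant factors (1,1,1,1).

Computing H_k = (kernel of ∂_k) / (image of ∂_{k+1}):

  H_1: rank ker ∂_1 − rank ∂_2 = (6 − 4) − 0 = 2, and there is no ∂_2, so H_1 = Z^2.

(K is a triangulation of a wedge of 2 circles.)

H_1 ≅ Z^2.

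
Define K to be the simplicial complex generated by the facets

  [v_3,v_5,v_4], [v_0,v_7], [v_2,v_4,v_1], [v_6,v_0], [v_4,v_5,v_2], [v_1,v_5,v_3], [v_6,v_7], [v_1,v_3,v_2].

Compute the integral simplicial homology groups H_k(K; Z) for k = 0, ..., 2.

We work with the vertex ordering v_0 < v_1 < v_2 < v_3 < v_4 < v_5 < v_6 < v_7. The simplices of K, each written with vertices in increasing order, are:

  0-simplices (8): [v_0], [v_1], [v_2], [v_3], [v_4], [v_5], [v_6], [v_7]
  1-simplices (13): [v_0,v_6], [v_0,v_7], [v_1,v_2], [v_1,v_3], [v_1,v_4], [v_1,v_5], [v_2,v_3], [v_2,v_4], [v_2,v_5], [v_3,v_4], [v_3,v_5], [v_4,v_5], [v_6,v_7]
  2-simplices (5): [v_1,v_2,v_3], [v_1,v_2,v_4], [v_1,v_3,v_5], [v_2,v_4,v_5], [v_3,v_4,v_5]

giving chain groups C_0 ≅ Z^8, C_1 ≅ Z^13, C_2 ≅ Z^5.

∂_1: C_1 → C_0 sends each edge [p,q] (with p < q) to q − p. For instance
  ∂[v_2,v_5] = [v_5] − [v_2].
The 8×13 boundary matrix has rank 6 and Smith normal form diag(1,1,1,1,1,1).

The boundary map ∂_2: C_2 → C_1 maps a triangle to the signed sum of its edges. For instance
  ∂[v_2,v_4,v_5] = [v_4,v_5] − [v_2,v_5] + [v_2,v_4],
  ∂[v_3,v_4,v_5] = [v_4,v_5] − [v_3,v_5] + [v_3,v_4].
The 13×5 boundary matrix has rank 5 and Smith normal form diag(1,1,1,1,1).

From H_k ≅ ker(∂_k) / im(∂_{k+1}) we obtain:

  H_0: rank C_0 − rank ∂_1 = 8 − 6 = 2, and the invariant factors of ∂_1 are all 1, so H_0 ≅ Z^2.
  H_1: rank ker ∂_1 − rank ∂_2 = (13 − 6) − 5 = 2, and the invariant factors of ∂_2 are all 1, so H_1 ≅ Z^2.
  H_2: rank ker ∂_2 − rank ∂_3 = (5 − 5) − 0 = 0, and there is no ∂_3, so H_2 ≅ 0.

H_0 ≅ Z^2,  H_1 ≅ Z^2,  H_2 = 0.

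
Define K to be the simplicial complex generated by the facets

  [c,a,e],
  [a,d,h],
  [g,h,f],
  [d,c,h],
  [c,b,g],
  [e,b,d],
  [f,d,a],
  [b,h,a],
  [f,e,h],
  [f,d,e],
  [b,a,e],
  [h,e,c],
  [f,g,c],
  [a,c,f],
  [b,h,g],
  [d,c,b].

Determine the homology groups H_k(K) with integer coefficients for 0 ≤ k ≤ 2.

H_0 ≅ Z,  H_1 ≅ Z^2,  H_2 ≅ Z.

We work with the vertex ordering a < b < c < d < e < f < g < h. The simplices of K, each written with vertices in increasing order, are:

  0-simplices (8): a, b, c, d, e, f, g, h
  1-simplices (24): ab, ac, ad, ae, af, ah, bc, bd, be, bg, bh, cd, ce, cf, cg, ch, de, df, dh, ef, eh, fg, fh, gh
  2-simplices (16): abe, abh, ace, acf, adf, adh, bcd, bcg, bde, bgh, cdh, ceh, cfg, def, efh, fgh

Hence C_0 ≅ Z^8, C_1 ≅ Z^24, C_2 ≅ Z^16.

Boundary ∂_1: C_1 → C_0 is given by ∂[p,q] = [q] − [p]. For instance
  ∂bc = c − b.
The 8×24 boundary matrix has rank 7 and Smith normal form diag(1,1,1,1,1,1,1).

The boundary map ∂_2: C_2 → C_1 sends each 2-simplex [p,q,r] to [q,r] − [p,r] + [p,q]. For instance
  ∂bcg = cg − bg + bc,
  ∂efh = fh − eh + ef.
This gives a 24×16 integer matrix of rank 15; reducing to Smith normal form yields diagonal entries (1,1,1,1,1,1,1,1,1,1,1,1,1,1,1).

Reading off H_k = ker ∂_k / im ∂_{k+1}:

  H_0: rank C_0 − rank ∂_1 = 8 − 7 = 1, and the invariant factors of ∂_1 are all 1, so H_0 = Z.
  H_1: rank ker ∂_1 − rank ∂_2 = (24 − 7) − 15 = 2, and the invariant factors of ∂_2 are all 1, so H_1 = Z^2.
  H_2: rank ker ∂_2 − rank ∂_3 = (16 − 15) − 0 = 1, and there is no ∂_3, so H_2 = Z.

As a check, the Euler characteristic is 8 − 24 + 16 = 0, which agrees with 1 − 2 + 1 = 0.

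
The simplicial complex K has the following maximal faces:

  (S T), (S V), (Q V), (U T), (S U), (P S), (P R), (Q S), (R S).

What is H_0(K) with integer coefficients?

Take the total order P < Q < R < S < T < U < V on the vertex set. Then K (dimension 1) consists of the simplices:

  0-simplices (7): P, Q, R, S, T, U, V
  1-simplices (9): PR, PS, QS, QV, RS, ST, SU, SV, TU

so the chain groups are C_0 ≅ Z^7, C_1 ≅ Z^9.

The boundary map ∂_1: C_1 → C_0 sends each edge [p,q] (with p < q) to q − p.
This gives a 7×9 integer matrix of rank 6; reducing to Smith normal form yields diagonal entries (1,1,1,1,1,1).

From H_k ≅ ker(∂_k) / im(∂_{k+1}) we obtain:

  H_0: rank C_0 − rank ∂_1 = 7 − 6 = 1, and the invariant factors of ∂_1 are all 1, so H_0 = Z.

H_0 = Z.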